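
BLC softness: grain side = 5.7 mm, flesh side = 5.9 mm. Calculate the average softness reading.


5.80 mm


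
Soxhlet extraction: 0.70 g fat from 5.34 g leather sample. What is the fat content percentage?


Fat content = 0.70 / 5.34 x 100
Fat = 13.1%


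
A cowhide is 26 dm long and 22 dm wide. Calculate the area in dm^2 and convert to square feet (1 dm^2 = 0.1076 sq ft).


Area = 26 x 22 = 572 dm^2
Conversion: 572 x 0.1076 = 61.55 sq ft


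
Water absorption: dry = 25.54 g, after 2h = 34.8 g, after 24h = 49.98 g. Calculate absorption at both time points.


WA (2h) = (34.8 - 25.54) / 25.54 x 100 = 36.3%
WA (24h) = (49.98 - 25.54) / 25.54 x 100 = 95.7%


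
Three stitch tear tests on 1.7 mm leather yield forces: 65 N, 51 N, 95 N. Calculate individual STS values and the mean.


STS1 = 65 / 1.7 = 38.2 N/mm
STS2 = 51 / 1.7 = 30.0 N/mm
STS3 = 95 / 1.7 = 55.9 N/mm
Mean = (38.2 + 30.0 + 55.9) / 3 = 41.4 N/mm


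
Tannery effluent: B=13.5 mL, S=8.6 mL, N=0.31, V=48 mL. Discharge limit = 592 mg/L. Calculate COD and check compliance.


COD = 253.2 mg/L
Compliant: Yes


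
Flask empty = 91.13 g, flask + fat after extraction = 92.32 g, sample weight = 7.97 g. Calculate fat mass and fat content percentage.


Fat mass = 92.32 - 91.13 = 1.19 g
Fat% = 1.19 / 7.97 x 100 = 14.9%


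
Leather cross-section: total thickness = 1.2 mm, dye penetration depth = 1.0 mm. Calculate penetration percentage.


83.3%


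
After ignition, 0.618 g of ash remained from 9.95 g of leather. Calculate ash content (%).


6.21%

Ash% = 0.618 / 9.95 x 100
Ash% = 6.21%


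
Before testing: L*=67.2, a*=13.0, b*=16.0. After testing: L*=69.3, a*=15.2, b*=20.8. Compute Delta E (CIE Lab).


dL = 69.3 - 67.2 = 2.1
da = 15.2 - 13.0 = 2.2
db = 20.8 - 16.0 = 4.8
dE = sqrt((2.1)^2 + (2.2)^2 + (4.8)^2) = 5.68


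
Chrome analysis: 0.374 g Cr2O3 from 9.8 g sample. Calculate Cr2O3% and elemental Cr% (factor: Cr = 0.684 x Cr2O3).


Cr2O3 = 3.82%
Cr = 2.61%

Cr2O3% = 0.374 / 9.8 x 100 = 3.82%
Cr% = 3.82 x 0.684 = 2.61%


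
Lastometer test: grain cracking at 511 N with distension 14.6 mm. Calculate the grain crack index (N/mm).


35.0 N/mm


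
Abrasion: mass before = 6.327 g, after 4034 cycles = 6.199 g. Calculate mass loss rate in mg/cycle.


Mass loss = 6.327 - 6.199 = 0.128 g
Rate = 0.128 / 4034 x 1000 = 0.032 mg/cycle


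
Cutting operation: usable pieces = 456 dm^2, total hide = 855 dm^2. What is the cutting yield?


Yield = usable / total x 100
Yield = 456 / 855 x 100 = 53.3%


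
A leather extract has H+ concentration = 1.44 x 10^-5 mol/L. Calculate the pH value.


pH = -log10[H+]
pH = -log10(1.44 x 10^-5) = 4.84


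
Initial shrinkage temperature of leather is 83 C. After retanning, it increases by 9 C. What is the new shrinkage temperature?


92 C

New Ts = 83 + 9 = 92 C


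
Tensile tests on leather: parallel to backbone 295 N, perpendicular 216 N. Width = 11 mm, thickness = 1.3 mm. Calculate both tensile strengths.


Parallel = 20.63 N/mm^2
Perpendicular = 15.10 N/mm^2

Area = 11 x 1.3 = 14.3 mm^2
TS (parallel) = 295 / 14.3 = 20.63 N/mm^2
TS (perpendicular) = 216 / 14.3 = 15.10 N/mm^2


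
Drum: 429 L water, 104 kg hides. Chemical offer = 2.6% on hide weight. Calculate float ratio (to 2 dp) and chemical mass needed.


Float ratio = 429 / 104 = 4.13
Chemical = 104 x 2.6 / 100 = 2.704 kg


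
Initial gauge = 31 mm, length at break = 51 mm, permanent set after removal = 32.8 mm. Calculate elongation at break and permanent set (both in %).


Elongation at break = (51 - 31) / 31 x 100 = 64.5%
Permanent set = (32.8 - 31) / 31 x 100 = 5.8%


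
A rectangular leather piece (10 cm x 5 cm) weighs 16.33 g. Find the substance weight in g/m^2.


Area = 10 x 5 = 50 cm^2
SW = 16.33 / 50 x 10000 = 3266.0 g/m^2


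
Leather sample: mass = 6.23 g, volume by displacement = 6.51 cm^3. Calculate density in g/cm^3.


Density = mass / volume
Density = 6.23 / 6.51 = 0.957 g/cm^3


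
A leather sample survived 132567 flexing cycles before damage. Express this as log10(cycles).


5.12

log10(132567) = 5.12


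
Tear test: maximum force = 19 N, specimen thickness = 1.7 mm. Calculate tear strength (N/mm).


11.2 N/mm

Tear strength = force / thickness
Tear = 19 / 1.7 = 11.2 N/mm


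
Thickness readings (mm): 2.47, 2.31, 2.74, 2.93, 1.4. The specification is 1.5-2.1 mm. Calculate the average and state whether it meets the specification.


Average = 2.37 mm
Within specification: No

Sum = 11.85
Average = 11.85 / 5 = 2.37 mm
Specification range: 1.5 to 2.1 mm
Within spec: No


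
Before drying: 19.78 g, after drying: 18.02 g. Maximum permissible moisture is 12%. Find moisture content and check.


MC = (19.78 - 18.02) / 19.78 x 100 = 8.9%
Maximum: 12%
Acceptable: Yes


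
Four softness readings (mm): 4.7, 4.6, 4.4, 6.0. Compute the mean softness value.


Sum = 4.7 + 4.6 + 4.4 + 6.0
Mean = 19.7 / 4 = 4.93 mm


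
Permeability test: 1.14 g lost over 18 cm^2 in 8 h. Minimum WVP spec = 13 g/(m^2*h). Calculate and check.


WVP = 79.17 g/(m^2*h)
Meets specification: Yes


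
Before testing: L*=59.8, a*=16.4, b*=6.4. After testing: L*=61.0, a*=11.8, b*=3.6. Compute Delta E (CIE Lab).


dL = 61.0 - 59.8 = 1.2
da = 11.8 - 16.4 = -4.6
db = 3.6 - 6.4 = -2.8
dE = sqrt((1.2)^2 + (-4.6)^2 + (-2.8)^2) = 5.52


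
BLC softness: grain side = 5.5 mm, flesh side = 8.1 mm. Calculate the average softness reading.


6.80 mm

Average = (5.5 + 8.1) / 2
Average = 6.80 mm


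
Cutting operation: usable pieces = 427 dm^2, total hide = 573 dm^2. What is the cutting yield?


74.5%

Yield = usable / total x 100
Yield = 427 / 573 x 100 = 74.5%


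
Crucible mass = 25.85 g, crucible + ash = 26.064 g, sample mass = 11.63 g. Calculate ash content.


Ash mass = 0.214 g
Ash content = 1.84%

Ash mass = 26.064 - 25.85 = 0.214 g
Ash% = 0.214 / 11.63 x 100 = 1.84%


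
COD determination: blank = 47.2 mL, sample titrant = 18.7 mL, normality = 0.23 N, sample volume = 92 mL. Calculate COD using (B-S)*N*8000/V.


570.0 mg/L

COD = (47.2 - 18.7) x 0.23 x 8000 / 92
COD = 28.5 x 0.23 x 8000 / 92
COD = 570.0 mg/L


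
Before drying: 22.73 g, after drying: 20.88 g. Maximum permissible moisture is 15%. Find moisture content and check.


MC = (22.73 - 20.88) / 22.73 x 100 = 8.1%
Maximum: 15%
Acceptable: Yes


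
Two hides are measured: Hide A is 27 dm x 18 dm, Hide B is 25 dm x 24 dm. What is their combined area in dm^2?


Hide A area = 27 x 18 = 486 dm^2
Hide B area = 25 x 24 = 600 dm^2
Total = 486 + 600 = 1086 dm^2


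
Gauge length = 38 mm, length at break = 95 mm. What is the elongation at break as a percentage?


Extension = 95 - 38 = 57 mm
Elongation = 57 / 38 x 100 = 150.0%


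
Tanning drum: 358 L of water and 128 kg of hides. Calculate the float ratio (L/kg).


Float ratio = water / hide weight
Ratio = 358 / 128 = 2.8


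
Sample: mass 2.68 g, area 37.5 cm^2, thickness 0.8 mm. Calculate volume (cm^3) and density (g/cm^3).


Volume = 3.000 cm^3
Density = 0.893 g/cm^3


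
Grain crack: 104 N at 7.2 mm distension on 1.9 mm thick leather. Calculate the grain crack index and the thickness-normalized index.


Crack index = 104 / 7.2 = 14.4 N/mm
Normalized = 14.4 / 1.9 = 7.6 N/mm per mm


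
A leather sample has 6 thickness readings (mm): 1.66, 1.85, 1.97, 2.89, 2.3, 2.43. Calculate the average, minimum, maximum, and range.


Average = 2.18 mm
Min = 1.66 mm
Max = 2.89 mm
Range = 1.23 mm


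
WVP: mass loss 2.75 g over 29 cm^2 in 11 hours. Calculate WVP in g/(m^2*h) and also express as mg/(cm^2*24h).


WVP = 2.75 / (29 x 11) x 10000 = 86.21 g/(m^2*h)
Mass loss in mg = 2.75 x 1000 = 2750 mg
Per cm^2 per 24h in mg: 2750 x 24 / (29 x 11) = 66000 / 319 = 206.90 mg/(cm^2*24h)


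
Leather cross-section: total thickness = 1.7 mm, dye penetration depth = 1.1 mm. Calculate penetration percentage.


64.7%

Penetration% = 1.1 / 1.7 x 100
Penetration = 64.7%


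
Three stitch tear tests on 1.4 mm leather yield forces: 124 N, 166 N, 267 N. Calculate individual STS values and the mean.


STS1 = 124 / 1.4 = 88.6 N/mm
STS2 = 166 / 1.4 = 118.6 N/mm
STS3 = 267 / 1.4 = 190.7 N/mm
Mean = (88.6 + 118.6 + 190.7) / 3 = 132.6 N/mm


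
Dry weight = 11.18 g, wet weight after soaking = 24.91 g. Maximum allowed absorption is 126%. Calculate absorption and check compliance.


WA = (24.91 - 11.18) / 11.18 x 100 = 122.8%
Maximum allowed: 126%
Compliant: Yes


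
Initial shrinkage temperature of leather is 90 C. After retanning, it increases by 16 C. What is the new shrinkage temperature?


New Ts = 90 + 16 = 106 C


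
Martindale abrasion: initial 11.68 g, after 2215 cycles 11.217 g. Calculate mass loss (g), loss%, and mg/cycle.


Loss = 11.68 - 11.217 = 0.463 g
Loss% = 0.463 / 11.68 x 100 = 3.96%
Rate = 0.463 / 2215 x 1000 = 0.209 mg/cycle


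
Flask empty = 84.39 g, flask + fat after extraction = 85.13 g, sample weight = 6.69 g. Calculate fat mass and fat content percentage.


Fat mass = 85.13 - 84.39 = 0.74 g
Fat% = 0.74 / 6.69 x 100 = 11.1%


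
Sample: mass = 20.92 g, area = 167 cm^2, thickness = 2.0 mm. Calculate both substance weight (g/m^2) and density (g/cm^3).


Substance weight = 1252.7 g/m^2
Density = 0.626 g/cm^3

SW = 20.92 / 167 x 10000 = 1252.7 g/m^2
Volume = 167 x 2.0 / 10 = 33.40 cm^3
Density = 20.92 / 33.40 = 0.626 g/cm^3


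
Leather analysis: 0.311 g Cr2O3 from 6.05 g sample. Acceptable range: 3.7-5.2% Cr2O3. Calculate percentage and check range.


Cr2O3% = 0.311 / 6.05 x 100 = 5.14%
Acceptable range: 3.7 to 5.2%
Within range: Yes


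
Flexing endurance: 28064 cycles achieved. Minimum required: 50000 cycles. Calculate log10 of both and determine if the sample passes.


log10(28064) = 4.45
log10(50000) = 4.70
Passes: No


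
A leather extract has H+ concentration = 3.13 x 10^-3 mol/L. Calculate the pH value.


pH = 2.50


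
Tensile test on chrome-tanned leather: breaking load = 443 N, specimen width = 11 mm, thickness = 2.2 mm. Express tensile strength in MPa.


Cross-section = 11 x 2.2 = 24.2 mm^2
TS = 443 / 24.2 = 18.31 MPa
(1 N/mm^2 = 1 MPa)


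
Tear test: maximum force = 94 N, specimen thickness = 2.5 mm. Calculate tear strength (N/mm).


Tear strength = force / thickness
Tear = 94 / 2.5 = 37.6 N/mm


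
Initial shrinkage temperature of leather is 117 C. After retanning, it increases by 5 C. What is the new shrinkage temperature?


New Ts = 117 + 5 = 122 C


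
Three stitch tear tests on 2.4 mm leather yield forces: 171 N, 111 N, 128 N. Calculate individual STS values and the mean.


STS1 = 171 / 2.4 = 71.3 N/mm
STS2 = 111 / 2.4 = 46.3 N/mm
STS3 = 128 / 2.4 = 53.3 N/mm
Mean = (71.3 + 46.3 + 53.3) / 3 = 57.0 N/mm


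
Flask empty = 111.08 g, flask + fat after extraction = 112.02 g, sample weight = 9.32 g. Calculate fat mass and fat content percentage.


Fat mass = 112.02 - 111.08 = 0.94 g
Fat% = 0.94 / 9.32 x 100 = 10.1%


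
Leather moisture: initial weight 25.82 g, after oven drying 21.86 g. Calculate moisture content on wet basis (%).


Moisture = 25.82 - 21.86 = 3.96 g
MC = 3.96 / 25.82 x 100 = 15.3%


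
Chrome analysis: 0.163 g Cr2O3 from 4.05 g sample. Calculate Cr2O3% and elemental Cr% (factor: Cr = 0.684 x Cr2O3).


Cr2O3% = 0.163 / 4.05 x 100 = 4.02%
Cr% = 4.02 x 0.684 = 2.75%


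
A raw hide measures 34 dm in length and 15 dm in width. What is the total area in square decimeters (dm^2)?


Area = length x width
Area = 34 x 15 = 510 dm^2


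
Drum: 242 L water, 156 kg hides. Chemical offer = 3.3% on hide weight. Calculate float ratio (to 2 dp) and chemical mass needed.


Float ratio = 242 / 156 = 1.55
Chemical = 156 x 3.3 / 100 = 5.148 kg


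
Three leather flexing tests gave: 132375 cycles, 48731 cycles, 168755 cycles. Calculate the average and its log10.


Average = (132375 + 48731 + 168755) / 3 = 116620 cycles
log10(116620) = 5.07


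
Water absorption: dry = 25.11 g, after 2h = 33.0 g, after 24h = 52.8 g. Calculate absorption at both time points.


WA (2h) = (33.0 - 25.11) / 25.11 x 100 = 31.4%
WA (24h) = (52.8 - 25.11) / 25.11 x 100 = 110.3%


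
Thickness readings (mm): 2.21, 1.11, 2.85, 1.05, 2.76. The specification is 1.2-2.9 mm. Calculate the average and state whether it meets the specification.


Average = 2.00 mm
Within specification: Yes


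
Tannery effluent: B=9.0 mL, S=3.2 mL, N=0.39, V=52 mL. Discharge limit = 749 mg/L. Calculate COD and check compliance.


COD = (9.0 - 3.2) x 0.39 x 8000 / 52 = 348.0 mg/L
Limit: 749 mg/L
Compliant: Yes


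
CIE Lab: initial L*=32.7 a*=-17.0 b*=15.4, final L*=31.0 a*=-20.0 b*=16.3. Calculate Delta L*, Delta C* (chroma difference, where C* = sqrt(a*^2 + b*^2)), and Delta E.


Delta L* = -1.7
Delta C* = 2.86
Delta E = 3.56

Delta L* = 31.0 - 32.7 = -1.7
C1* = sqrt((-17.0)^2 + (15.4)^2) = 22.938
C2* = sqrt((-20.0)^2 + (16.3)^2) = 25.801
Delta C* = 25.801 - 22.938 = 2.86
Delta E = sqrt((-1.7)^2 + (-3.0)^2 + (0.9)^2) = 3.56


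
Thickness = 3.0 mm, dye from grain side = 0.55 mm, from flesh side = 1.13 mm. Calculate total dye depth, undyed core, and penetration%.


Total dyed = 0.55 + 1.13 = 1.68 mm
Undyed core = 3.0 - 1.68 = 1.32 mm
Penetration = 1.68 / 3.0 x 100 = 56.0%


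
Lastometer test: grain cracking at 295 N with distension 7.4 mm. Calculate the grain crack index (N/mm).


39.9 N/mm

Grain crack index = force / distension
Index = 295 / 7.4 = 39.9 N/mm


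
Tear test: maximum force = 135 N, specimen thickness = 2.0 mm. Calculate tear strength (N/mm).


67.5 N/mm


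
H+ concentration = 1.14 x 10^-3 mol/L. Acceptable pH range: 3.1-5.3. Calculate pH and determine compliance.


pH = -log10(1.14 x 10^-3) = 2.94
Range: 3.1 to 5.3
Compliant: No


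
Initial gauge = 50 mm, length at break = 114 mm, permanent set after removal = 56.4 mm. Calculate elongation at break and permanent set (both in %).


Elongation at break = 128.0%
Permanent set = 12.8%

Elongation at break = (114 - 50) / 50 x 100 = 128.0%
Permanent set = (56.4 - 50) / 50 x 100 = 12.8%


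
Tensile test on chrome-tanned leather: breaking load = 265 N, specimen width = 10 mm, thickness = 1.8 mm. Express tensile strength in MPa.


Cross-section = 10 x 1.8 = 18.0 mm^2
TS = 265 / 18.0 = 14.72 MPa
(1 N/mm^2 = 1 MPa)


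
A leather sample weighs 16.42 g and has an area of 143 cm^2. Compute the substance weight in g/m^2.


1148.3 g/m^2

Substance weight = mass / area x 10000
SW = 16.42 / 143 x 10000
SW = 1148.3 g/m^2


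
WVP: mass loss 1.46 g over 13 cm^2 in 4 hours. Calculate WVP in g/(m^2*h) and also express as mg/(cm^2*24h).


WVP = 280.77 g/(m^2*h)
Daily rate = 673.85 mg/(cm^2*24h)

WVP = 1.46 / (13 x 4) x 10000 = 280.77 g/(m^2*h)
Mass loss in mg = 1.46 x 1000 = 1460 mg
Per cm^2 per 24h in mg: 1460 x 24 / (13 x 4) = 35040 / 52 = 673.85 mg/(cm^2*24h)


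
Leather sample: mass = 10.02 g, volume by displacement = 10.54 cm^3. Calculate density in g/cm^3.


Density = mass / volume
Density = 10.02 / 10.54 = 0.951 g/cm^3


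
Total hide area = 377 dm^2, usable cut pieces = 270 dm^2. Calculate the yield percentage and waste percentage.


Yield = 71.6%
Waste = 28.4%

Yield = 270 / 377 x 100 = 71.6%
Waste = 377 - 270 = 107 dm^2
Waste% = 100 - 71.6 = 28.4%


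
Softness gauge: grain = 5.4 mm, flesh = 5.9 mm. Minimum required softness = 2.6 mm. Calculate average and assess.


Average softness = 5.65 mm
Meets requirement: Yes

Average = (5.4 + 5.9) / 2 = 5.65 mm
Minimum = 2.6 mm
Meets requirement: Yes


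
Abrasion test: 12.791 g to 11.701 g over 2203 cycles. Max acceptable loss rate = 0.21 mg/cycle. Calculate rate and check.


Rate = 0.495 mg/cycle
Passes: No


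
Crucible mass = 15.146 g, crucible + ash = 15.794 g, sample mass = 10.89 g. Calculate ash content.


Ash mass = 15.794 - 15.146 = 0.648 g
Ash% = 0.648 / 10.89 x 100 = 5.95%


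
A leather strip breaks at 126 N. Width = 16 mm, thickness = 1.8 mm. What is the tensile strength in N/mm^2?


4.38 N/mm^2


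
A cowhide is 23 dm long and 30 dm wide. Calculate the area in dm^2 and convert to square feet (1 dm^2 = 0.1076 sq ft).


Area = 23 x 30 = 690 dm^2
Conversion: 690 x 0.1076 = 74.24 sq ft


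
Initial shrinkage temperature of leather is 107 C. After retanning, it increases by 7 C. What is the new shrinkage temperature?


New Ts = 107 + 7 = 114 C


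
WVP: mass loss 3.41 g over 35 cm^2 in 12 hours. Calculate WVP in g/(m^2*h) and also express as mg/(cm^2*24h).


WVP = 3.41 / (35 x 12) x 10000 = 81.19 g/(m^2*h)
Mass loss in mg = 3.41 x 1000 = 3410 mg
Per cm^2 per 24h in mg: 3410 x 24 / (35 x 12) = 81840 / 420 = 194.86 mg/(cm^2*24h)


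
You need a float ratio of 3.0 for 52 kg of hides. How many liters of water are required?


156.0 L

Water = hide weight x target ratio
Water = 52 x 3.0 = 156.0 L


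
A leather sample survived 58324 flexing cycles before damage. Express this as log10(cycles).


4.77

log10(58324) = 4.77


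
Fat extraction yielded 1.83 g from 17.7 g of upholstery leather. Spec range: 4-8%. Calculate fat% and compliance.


Fat% = 1.83 / 17.7 x 100 = 10.3%
Spec range: 4-8%
Compliant: No


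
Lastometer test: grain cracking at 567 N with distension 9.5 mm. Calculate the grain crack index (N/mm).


59.7 N/mm

Grain crack index = force / distension
Index = 567 / 9.5 = 59.7 N/mm


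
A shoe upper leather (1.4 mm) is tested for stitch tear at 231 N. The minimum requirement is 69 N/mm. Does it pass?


STS = 231 / 1.4 = 165.0 N/mm
Minimum required: 69 N/mm
Passes: Yes


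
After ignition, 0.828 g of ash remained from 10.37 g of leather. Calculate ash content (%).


Ash% = 0.828 / 10.37 x 100
Ash% = 7.98%


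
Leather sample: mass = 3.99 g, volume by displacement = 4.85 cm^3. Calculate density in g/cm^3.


Density = mass / volume
Density = 3.99 / 4.85 = 0.823 g/cm^3


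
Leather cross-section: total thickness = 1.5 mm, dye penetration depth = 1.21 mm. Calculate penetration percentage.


80.7%

Penetration% = 1.21 / 1.5 x 100
Penetration = 80.7%


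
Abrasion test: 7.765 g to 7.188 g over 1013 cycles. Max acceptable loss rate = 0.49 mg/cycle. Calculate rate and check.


Rate = 0.570 mg/cycle
Passes: No


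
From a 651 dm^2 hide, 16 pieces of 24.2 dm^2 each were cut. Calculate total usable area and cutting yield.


Total usable = 16 x 24.2 = 387.2 dm^2
Yield = 387.2 / 651 x 100 = 59.5%


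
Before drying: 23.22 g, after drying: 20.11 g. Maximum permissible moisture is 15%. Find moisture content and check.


Moisture content = 13.4%
Acceptable: Yes


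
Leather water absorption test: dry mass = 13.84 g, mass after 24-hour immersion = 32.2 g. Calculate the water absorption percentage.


132.7%


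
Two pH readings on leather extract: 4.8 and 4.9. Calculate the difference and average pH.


Difference = |4.8 - 4.9| = 0.1
Average = (4.8 + 4.9) / 2 = 4.85


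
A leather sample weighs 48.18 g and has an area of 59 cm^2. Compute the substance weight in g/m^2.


8166.1 g/m^2

Substance weight = mass / area x 10000
SW = 48.18 / 59 x 10000
SW = 8166.1 g/m^2


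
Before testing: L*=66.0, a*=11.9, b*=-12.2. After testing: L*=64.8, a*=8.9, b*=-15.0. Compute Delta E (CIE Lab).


dL = 64.8 - 66.0 = -1.2
da = 8.9 - 11.9 = -3.0
db = -15.0 - (-12.2) = -2.8
dE = sqrt((-1.2)^2 + (-3.0)^2 + (-2.8)^2) = 4.28


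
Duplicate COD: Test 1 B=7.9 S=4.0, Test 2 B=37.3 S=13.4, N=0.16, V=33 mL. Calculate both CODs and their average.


COD1 = 151.3 mg/L
COD2 = 927.0 mg/L
Average = 539.2 mg/L

COD1 = (7.9 - 4.0) x 0.16 x 8000 / 33 = 151.3 mg/L
COD2 = (37.3 - 13.4) x 0.16 x 8000 / 33 = 927.0 mg/L
Average = (151.3 + 927.0) / 2 = 539.2 mg/L


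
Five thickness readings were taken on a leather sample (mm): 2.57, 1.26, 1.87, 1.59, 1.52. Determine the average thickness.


Sum = 2.57 + 1.26 + 1.87 + 1.59 + 1.52 = 8.81
Average = 8.81 / 5 = 1.76 mm


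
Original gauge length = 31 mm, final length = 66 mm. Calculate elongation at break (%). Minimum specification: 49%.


Elongation = 112.9%
Meets spec: Yes

Extension = 66 - 31 = 35 mm
Elongation = 35 / 31 x 100 = 112.9%
Minimum required: 49%
Meets specification: Yes


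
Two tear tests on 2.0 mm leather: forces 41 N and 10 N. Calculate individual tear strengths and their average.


Tear 1 = 20.5 N/mm
Tear 2 = 5.0 N/mm
Average = 12.8 N/mm


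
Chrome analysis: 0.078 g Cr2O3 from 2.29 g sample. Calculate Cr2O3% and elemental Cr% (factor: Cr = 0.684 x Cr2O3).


Cr2O3 = 3.41%
Cr = 2.33%


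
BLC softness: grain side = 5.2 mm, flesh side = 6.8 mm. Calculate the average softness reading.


Average = (5.2 + 6.8) / 2
Average = 6.00 mm


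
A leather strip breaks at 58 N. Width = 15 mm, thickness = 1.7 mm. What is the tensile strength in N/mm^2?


2.27 N/mm^2

Cross-sectional area = 15 x 1.7 = 25.5 mm^2
Tensile strength = 58 / 25.5 = 2.27 N/mm^2


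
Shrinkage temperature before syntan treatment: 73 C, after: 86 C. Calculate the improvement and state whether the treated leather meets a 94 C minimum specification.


Improvement = 13 C
Meets 94 C spec: No

Improvement = 86 - 73 = 13 C
Spec check: 86 C >= 94 C? No


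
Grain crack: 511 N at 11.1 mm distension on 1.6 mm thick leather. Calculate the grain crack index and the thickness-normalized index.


Crack index = 46.0 N/mm
Normalized index = 28.8 N/mm per mm

Crack index = 511 / 11.1 = 46.0 N/mm
Normalized = 46.0 / 1.6 = 28.8 N/mm per mm


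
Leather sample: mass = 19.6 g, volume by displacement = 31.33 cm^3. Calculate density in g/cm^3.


0.626 g/cm^3


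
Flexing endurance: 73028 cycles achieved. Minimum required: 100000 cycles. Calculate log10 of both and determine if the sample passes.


Achieved: log10 = 4.86
Required: log10 = 5.00
Passes: No

log10(73028) = 4.86
log10(100000) = 5.00
Passes: No


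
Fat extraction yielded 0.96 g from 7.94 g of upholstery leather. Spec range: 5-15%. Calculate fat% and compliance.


Fat content = 12.1%
Compliant: Yes

Fat% = 0.96 / 7.94 x 100 = 12.1%
Spec range: 5-15%
Compliant: Yes


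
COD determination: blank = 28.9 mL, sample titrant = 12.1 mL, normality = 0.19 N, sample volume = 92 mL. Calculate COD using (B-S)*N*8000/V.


COD = (28.9 - 12.1) x 0.19 x 8000 / 92
COD = 16.8 x 0.19 x 8000 / 92
COD = 277.6 mg/L


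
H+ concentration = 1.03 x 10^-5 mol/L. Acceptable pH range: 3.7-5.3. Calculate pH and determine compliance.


pH = 4.99
Compliant: Yes

pH = -log10(1.03 x 10^-5) = 4.99
Range: 3.7 to 5.3
Compliant: Yes


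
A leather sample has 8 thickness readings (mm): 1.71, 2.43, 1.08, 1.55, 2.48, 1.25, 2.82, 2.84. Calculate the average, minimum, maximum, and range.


Sum = 16.16
Average = 16.16 / 8 = 2.02 mm
Minimum = 1.08 mm
Maximum = 2.84 mm
Range = 2.84 - 1.08 = 1.76 mm


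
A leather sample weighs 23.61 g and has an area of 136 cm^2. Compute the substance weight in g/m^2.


Substance weight = mass / area x 10000
SW = 23.61 / 136 x 10000
SW = 1736.0 g/m^2


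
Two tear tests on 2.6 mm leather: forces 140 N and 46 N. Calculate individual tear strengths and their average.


Tear 1 = 140 / 2.6 = 53.8 N/mm
Tear 2 = 46 / 2.6 = 17.7 N/mm
Average = (53.8 + 17.7) / 2 = 35.8 N/mm


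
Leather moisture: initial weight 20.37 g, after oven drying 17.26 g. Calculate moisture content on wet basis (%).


Moisture = 20.37 - 17.26 = 3.11 g
MC = 3.11 / 20.37 x 100 = 15.3%


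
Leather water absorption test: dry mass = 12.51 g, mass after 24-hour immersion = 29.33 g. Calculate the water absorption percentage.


134.5%


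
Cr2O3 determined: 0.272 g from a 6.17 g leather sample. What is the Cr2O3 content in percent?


4.41%


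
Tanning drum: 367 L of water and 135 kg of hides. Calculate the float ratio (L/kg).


2.7


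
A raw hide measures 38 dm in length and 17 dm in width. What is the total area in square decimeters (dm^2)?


Area = length x width
Area = 38 x 17 = 646 dm^2


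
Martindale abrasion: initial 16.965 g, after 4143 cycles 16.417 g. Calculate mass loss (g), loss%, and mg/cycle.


Loss = 16.965 - 16.417 = 0.548 g
Loss% = 0.548 / 16.965 x 100 = 3.23%
Rate = 0.548 / 4143 x 1000 = 0.132 mg/cycle


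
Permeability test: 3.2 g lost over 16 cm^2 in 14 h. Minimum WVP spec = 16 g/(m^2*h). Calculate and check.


WVP = 142.86 g/(m^2*h)
Meets specification: Yes

WVP = 3.2 / (16 x 14) x 10000 = 142.86 g/(m^2*h)
Minimum: 16 g/(m^2*h)
Meets spec: Yes


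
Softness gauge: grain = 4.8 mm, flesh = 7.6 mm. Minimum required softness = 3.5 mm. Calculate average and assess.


Average softness = 6.20 mm
Meets requirement: Yes

Average = (4.8 + 7.6) / 2 = 6.20 mm
Minimum = 3.5 mm
Meets requirement: Yes


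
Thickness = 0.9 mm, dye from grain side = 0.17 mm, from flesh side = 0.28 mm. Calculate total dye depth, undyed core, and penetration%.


Total dyed = 0.17 + 0.28 = 0.45 mm
Undyed core = 0.9 - 0.45 = 0.45 mm
Penetration = 0.45 / 0.9 x 100 = 50.0%


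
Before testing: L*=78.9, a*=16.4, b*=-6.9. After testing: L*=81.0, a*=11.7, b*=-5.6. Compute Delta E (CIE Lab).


dL = 81.0 - 78.9 = 2.1
da = 11.7 - 16.4 = -4.7
db = -5.6 - (-6.9) = 1.3
dE = sqrt((2.1)^2 + (-4.7)^2 + (1.3)^2) = 5.31


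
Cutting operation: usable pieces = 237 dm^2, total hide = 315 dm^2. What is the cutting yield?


75.2%

Yield = usable / total x 100
Yield = 237 / 315 x 100 = 75.2%


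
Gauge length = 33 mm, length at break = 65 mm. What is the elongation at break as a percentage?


Extension = 65 - 33 = 32 mm
Elongation = 32 / 33 x 100 = 97.0%


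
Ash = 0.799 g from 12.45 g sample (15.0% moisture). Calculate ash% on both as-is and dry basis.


As-is ash% = 0.799 / 12.45 x 100 = 6.42%
Dry mass = 12.45 x (100 - 15.0) / 100 = 10.5825 g
Dry-basis ash% = 0.799 / 10.5825 x 100 = 7.55%


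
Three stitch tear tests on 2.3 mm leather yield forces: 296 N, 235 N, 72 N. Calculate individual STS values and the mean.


STS1 = 128.7 N/mm
STS2 = 102.2 N/mm
STS3 = 31.3 N/mm
Mean = 87.4 N/mm

STS1 = 296 / 2.3 = 128.7 N/mm
STS2 = 235 / 2.3 = 102.2 N/mm
STS3 = 72 / 2.3 = 31.3 N/mm
Mean = (128.7 + 102.2 + 31.3) / 3 = 87.4 N/mm


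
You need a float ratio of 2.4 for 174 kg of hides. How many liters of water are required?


Water = hide weight x target ratio
Water = 174 x 2.4 = 417.6 L


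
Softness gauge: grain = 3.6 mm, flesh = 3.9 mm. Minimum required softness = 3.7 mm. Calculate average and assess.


Average = (3.6 + 3.9) / 2 = 3.75 mm
Minimum = 3.7 mm
Meets requirement: Yes


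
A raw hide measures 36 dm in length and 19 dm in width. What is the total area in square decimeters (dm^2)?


Area = length x width
Area = 36 x 19 = 684 dm^2


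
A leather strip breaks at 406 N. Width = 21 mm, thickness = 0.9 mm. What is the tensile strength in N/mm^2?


21.48 N/mm^2


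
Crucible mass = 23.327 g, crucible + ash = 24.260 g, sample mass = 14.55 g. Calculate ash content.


Ash mass = 24.260 - 23.327 = 0.933 g
Ash% = 0.933 / 14.55 x 100 = 6.41%


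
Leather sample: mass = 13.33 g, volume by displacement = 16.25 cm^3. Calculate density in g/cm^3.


Density = mass / volume
Density = 13.33 / 16.25 = 0.820 g/cm^3


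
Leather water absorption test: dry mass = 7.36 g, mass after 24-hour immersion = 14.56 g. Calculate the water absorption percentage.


97.8%

Water absorbed = 14.56 - 7.36 = 7.20 g
WA% = 7.20 / 7.36 x 100 = 97.8%


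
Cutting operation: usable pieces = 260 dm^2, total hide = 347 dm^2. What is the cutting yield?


74.9%

Yield = usable / total x 100
Yield = 260 / 347 x 100 = 74.9%


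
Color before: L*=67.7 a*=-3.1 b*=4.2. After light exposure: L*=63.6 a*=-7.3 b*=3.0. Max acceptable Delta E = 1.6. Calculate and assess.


dL = -4.1, da = -4.2, db = -1.2
dE = sqrt((-4.1)^2 + (-4.2)^2 + (-1.2)^2) = 5.99
Max = 1.6
Passes: No


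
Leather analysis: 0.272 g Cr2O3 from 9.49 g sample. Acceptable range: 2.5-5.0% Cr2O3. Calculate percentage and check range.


Cr2O3% = 0.272 / 9.49 x 100 = 2.87%
Acceptable range: 2.5 to 5.0%
Within range: Yes


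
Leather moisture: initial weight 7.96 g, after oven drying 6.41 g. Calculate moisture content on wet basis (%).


19.5%


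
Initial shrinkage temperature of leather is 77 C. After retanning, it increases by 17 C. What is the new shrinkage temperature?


94 C

New Ts = 77 + 17 = 94 C


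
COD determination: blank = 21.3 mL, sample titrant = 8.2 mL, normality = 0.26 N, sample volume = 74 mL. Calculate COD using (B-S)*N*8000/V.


COD = (21.3 - 8.2) x 0.26 x 8000 / 74
COD = 13.1 x 0.26 x 8000 / 74
COD = 368.2 mg/L


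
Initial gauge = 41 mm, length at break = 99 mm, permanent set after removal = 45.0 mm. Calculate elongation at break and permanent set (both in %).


Elongation at break = 141.5%
Permanent set = 9.8%


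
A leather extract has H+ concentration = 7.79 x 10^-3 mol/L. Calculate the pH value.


pH = 2.11

pH = -log10[H+]
pH = -log10(7.79 x 10^-3) = 2.11


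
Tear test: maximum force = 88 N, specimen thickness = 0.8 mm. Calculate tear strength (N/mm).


110.0 N/mm

Tear strength = force / thickness
Tear = 88 / 0.8 = 110.0 N/mm


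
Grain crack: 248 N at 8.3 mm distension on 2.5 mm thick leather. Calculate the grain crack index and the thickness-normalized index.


Crack index = 248 / 8.3 = 29.9 N/mm
Normalized = 29.9 / 2.5 = 12.0 N/mm per mm


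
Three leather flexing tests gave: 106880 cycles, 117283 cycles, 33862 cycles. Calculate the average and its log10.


Average = (106880 + 117283 + 33862) / 3 = 86008 cycles
log10(86008) = 4.93


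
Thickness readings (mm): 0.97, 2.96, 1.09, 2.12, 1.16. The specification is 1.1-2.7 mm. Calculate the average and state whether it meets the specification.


Sum = 8.30
Average = 8.30 / 5 = 1.66 mm
Specification range: 1.1 to 2.7 mm
Within spec: Yes


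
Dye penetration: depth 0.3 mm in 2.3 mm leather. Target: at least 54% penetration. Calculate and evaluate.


Penetration = 0.3 / 2.3 x 100 = 13.0%
Target: 54%
Meets target: No


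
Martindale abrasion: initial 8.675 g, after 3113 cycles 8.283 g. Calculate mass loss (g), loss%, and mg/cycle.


Loss = 8.675 - 8.283 = 0.392 g
Loss% = 0.392 / 8.675 x 100 = 4.52%
Rate = 0.392 / 3113 x 1000 = 0.126 mg/cycle


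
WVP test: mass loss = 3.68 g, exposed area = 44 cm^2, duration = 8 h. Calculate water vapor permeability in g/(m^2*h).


WVP = mass_loss / (area x time) x 10000
WVP = 3.68 / (44 x 8) x 10000
WVP = 3.68 / 352 x 10000 = 104.55 g/(m^2*h)


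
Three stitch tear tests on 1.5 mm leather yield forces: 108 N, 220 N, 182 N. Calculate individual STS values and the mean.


STS1 = 108 / 1.5 = 72.0 N/mm
STS2 = 220 / 1.5 = 146.7 N/mm
STS3 = 182 / 1.5 = 121.3 N/mm
Mean = (72.0 + 146.7 + 121.3) / 3 = 113.3 N/mm


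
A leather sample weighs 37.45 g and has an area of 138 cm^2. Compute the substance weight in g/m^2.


2713.8 g/m^2


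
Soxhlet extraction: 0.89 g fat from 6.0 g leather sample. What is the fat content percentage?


Fat content = 0.89 / 6.0 x 100
Fat = 14.8%


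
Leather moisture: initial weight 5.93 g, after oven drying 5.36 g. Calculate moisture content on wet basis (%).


Moisture = 5.93 - 5.36 = 0.57 g
MC = 0.57 / 5.93 x 100 = 9.6%


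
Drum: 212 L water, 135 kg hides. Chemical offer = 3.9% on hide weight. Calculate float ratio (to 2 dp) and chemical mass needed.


Float ratio = 1.57
Chemical needed = 5.265 kg


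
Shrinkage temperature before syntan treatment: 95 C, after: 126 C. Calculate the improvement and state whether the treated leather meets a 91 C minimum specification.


Improvement = 126 - 95 = 31 C
Spec check: 126 C >= 91 C? Yes


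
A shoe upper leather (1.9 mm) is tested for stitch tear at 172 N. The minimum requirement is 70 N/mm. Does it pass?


STS = 172 / 1.9 = 90.5 N/mm
Minimum required: 70 N/mm
Passes: Yes


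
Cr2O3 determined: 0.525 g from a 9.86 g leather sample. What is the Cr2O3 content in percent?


5.32%

Cr2O3% = 0.525 / 9.86 x 100
Cr2O3% = 5.32%


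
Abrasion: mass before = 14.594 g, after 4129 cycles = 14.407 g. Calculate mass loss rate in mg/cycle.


0.045 mg/cycle

Mass loss = 14.594 - 14.407 = 0.187 g
Rate = 0.187 / 4129 x 1000 = 0.045 mg/cycle


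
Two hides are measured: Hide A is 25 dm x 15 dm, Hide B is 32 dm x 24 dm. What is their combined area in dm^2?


1143 dm^2


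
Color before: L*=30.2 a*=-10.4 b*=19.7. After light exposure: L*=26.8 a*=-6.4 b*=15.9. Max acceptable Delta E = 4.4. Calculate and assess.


dL = -3.4, da = 4.0, db = -3.8
dE = sqrt((-3.4)^2 + (4.0)^2 + (-3.8)^2) = 6.48
Max = 4.4
Passes: No


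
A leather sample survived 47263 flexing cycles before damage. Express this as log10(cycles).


log10(47263) = 4.67


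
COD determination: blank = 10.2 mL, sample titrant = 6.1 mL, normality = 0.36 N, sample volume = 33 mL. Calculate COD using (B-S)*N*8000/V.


COD = (10.2 - 6.1) x 0.36 x 8000 / 33
COD = 4.1 x 0.36 x 8000 / 33
COD = 357.8 mg/L


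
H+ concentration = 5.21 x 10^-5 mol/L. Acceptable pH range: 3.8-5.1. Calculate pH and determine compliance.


pH = 4.28
Compliant: Yes

pH = -log10(5.21 x 10^-5) = 4.28
Range: 3.8 to 5.1
Compliant: Yes


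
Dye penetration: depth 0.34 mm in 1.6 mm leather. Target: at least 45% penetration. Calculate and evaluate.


Penetration = 0.34 / 1.6 x 100 = 21.3%
Target: 45%
Meets target: No


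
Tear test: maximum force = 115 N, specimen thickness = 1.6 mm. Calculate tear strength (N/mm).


71.9 N/mm


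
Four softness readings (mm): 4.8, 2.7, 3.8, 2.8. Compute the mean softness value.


3.53 mm

Sum = 4.8 + 2.7 + 3.8 + 2.8
Mean = 14.1 / 4 = 3.53 mm


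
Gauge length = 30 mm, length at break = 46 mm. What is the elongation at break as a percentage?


53.3%


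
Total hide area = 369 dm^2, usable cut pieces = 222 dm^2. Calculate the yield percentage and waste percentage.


Yield = 60.2%
Waste = 39.8%

Yield = 222 / 369 x 100 = 60.2%
Waste = 369 - 222 = 147 dm^2
Waste% = 100 - 60.2 = 39.8%


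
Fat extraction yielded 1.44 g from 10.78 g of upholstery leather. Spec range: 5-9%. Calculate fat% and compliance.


Fat% = 1.44 / 10.78 x 100 = 13.4%
Spec range: 5-9%
Compliant: No


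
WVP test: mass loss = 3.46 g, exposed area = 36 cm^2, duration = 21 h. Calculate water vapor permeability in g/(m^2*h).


45.77 g/(m^2*h)


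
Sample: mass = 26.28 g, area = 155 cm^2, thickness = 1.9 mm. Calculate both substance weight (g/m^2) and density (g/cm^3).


Substance weight = 1695.5 g/m^2
Density = 0.892 g/cm^3

SW = 26.28 / 155 x 10000 = 1695.5 g/m^2
Volume = 155 x 1.9 / 10 = 29.45 cm^3
Density = 26.28 / 29.45 = 0.892 g/cm^3


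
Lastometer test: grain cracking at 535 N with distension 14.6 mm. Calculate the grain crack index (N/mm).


36.6 N/mm


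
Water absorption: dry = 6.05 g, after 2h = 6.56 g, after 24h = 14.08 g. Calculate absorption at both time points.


2h absorption = 8.4%
24h absorption = 132.7%

WA (2h) = (6.56 - 6.05) / 6.05 x 100 = 8.4%
WA (24h) = (14.08 - 6.05) / 6.05 x 100 = 132.7%


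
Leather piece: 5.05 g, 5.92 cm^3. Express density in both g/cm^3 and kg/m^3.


0.853 g/cm^3
853 kg/m^3

Density = 5.05 / 5.92 = 0.853 g/cm^3
Convert: 0.853 x 1000 = 853 kg/m^3


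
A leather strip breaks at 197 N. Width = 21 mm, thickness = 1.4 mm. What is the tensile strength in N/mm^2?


6.70 N/mm^2

Cross-sectional area = 21 x 1.4 = 29.4 mm^2
Tensile strength = 197 / 29.4 = 6.70 N/mm^2


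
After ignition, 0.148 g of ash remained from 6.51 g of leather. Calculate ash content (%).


2.27%


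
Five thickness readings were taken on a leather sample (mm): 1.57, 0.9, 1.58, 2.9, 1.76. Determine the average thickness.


Sum = 1.57 + 0.9 + 1.58 + 2.9 + 1.76 = 8.71
Average = 8.71 / 5 = 1.74 mm


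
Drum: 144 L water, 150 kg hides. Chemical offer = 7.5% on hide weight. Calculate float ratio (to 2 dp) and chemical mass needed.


Float ratio = 0.96
Chemical needed = 11.25 kg

Float ratio = 144 / 150 = 0.96
Chemical = 150 x 7.5 / 100 = 11.25 kg


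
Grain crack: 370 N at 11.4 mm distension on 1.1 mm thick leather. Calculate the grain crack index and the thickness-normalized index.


Crack index = 32.5 N/mm
Normalized index = 29.5 N/mm per mm

Crack index = 370 / 11.4 = 32.5 N/mm
Normalized = 32.5 / 1.1 = 29.5 N/mm per mm


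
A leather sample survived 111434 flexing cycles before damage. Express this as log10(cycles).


5.05

log10(111434) = 5.05


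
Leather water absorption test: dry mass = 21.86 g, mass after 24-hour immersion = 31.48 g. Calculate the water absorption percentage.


44.0%

Water absorbed = 31.48 - 21.86 = 9.62 g
WA% = 9.62 / 21.86 x 100 = 44.0%


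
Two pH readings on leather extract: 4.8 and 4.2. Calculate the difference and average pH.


Difference = 0.6
Average pH = 4.50

Difference = |4.8 - 4.2| = 0.6
Average = (4.8 + 4.2) / 2 = 4.50


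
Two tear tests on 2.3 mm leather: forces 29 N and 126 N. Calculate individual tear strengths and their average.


Tear 1 = 29 / 2.3 = 12.6 N/mm
Tear 2 = 126 / 2.3 = 54.8 N/mm
Average = (12.6 + 54.8) / 2 = 33.7 N/mm


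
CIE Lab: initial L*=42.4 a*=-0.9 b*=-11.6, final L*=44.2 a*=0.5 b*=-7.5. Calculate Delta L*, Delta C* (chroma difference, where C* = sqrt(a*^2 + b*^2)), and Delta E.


Delta L* = 44.2 - 42.4 = 1.8
C1* = sqrt((-0.9)^2 + (-11.6)^2) = 11.635
C2* = sqrt((0.5)^2 + (-7.5)^2) = 7.517
Delta C* = 7.517 - 11.635 = -4.12
Delta E = sqrt((1.8)^2 + (1.4)^2 + (4.1)^2) = 4.69


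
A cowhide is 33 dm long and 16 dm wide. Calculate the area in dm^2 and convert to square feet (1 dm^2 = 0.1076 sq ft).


528 dm^2
56.81 sq ft

Area = 33 x 16 = 528 dm^2
Conversion: 528 x 0.1076 = 56.81 sq ft


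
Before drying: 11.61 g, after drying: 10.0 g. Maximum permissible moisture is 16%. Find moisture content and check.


MC = (11.61 - 10.0) / 11.61 x 100 = 13.9%
Maximum: 16%
Acceptable: Yes


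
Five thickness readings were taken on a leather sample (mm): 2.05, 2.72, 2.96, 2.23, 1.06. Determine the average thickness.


Sum = 2.05 + 2.72 + 2.96 + 2.23 + 1.06 = 11.02
Average = 11.02 / 5 = 2.20 mm


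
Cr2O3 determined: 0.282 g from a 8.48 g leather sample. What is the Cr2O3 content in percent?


Cr2O3% = 0.282 / 8.48 x 100
Cr2O3% = 3.33%


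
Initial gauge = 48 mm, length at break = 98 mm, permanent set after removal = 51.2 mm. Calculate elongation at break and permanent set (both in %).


Elongation at break = (98 - 48) / 48 x 100 = 104.2%
Permanent set = (51.2 - 48) / 48 x 100 = 6.7%


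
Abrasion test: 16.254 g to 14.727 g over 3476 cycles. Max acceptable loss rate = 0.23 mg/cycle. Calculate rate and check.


Loss = 16.254 - 14.727 = 1.527 g
Rate = 1.527 g / 3476 cycles x 1000 = 0.439 mg/cycle
Max = 0.23 mg/cycle
Passes: No


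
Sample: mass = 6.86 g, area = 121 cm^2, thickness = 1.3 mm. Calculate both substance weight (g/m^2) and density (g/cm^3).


Substance weight = 566.9 g/m^2
Density = 0.436 g/cm^3

SW = 6.86 / 121 x 10000 = 566.9 g/m^2
Volume = 121 x 1.3 / 10 = 15.73 cm^3
Density = 6.86 / 15.73 = 0.436 g/cm^3


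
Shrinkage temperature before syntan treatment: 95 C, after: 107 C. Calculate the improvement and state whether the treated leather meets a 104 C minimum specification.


Improvement = 12 C
Meets 104 C spec: Yes


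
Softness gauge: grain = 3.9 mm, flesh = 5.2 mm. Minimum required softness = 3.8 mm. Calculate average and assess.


Average softness = 4.55 mm
Meets requirement: Yes


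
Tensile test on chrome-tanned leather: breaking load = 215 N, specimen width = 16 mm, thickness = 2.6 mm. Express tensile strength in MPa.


Cross-section = 16 x 2.6 = 41.6 mm^2
TS = 215 / 41.6 = 5.17 MPa
(1 N/mm^2 = 1 MPa)
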